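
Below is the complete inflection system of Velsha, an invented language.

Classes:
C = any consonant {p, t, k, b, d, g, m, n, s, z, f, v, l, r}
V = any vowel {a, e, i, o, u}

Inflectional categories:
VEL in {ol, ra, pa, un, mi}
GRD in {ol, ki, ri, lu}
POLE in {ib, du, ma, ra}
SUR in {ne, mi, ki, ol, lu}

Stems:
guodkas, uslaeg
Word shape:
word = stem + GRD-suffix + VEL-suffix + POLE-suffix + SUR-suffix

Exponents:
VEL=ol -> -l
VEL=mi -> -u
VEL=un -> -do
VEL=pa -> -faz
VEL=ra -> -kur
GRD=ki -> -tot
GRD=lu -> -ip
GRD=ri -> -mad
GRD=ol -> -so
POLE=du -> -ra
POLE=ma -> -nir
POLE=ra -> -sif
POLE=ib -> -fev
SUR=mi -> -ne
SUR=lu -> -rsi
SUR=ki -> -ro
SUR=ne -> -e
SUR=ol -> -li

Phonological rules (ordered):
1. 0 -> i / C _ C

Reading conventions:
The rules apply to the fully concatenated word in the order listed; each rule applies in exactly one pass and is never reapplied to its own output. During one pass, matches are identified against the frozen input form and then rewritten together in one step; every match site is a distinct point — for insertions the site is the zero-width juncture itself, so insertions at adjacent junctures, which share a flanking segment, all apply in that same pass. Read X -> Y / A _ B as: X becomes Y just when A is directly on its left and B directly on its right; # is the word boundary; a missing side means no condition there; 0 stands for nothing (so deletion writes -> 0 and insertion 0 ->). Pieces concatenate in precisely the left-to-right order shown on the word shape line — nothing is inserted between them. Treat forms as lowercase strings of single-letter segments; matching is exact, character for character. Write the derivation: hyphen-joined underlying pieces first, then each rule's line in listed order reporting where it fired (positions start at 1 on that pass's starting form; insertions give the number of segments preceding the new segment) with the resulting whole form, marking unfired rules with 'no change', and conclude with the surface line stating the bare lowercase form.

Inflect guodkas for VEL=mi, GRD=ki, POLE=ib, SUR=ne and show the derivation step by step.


underlying: guodkas-tot-u-fev-e
1. 0 -> i / C _ C: inserts after position(s) 4, 7: guodikasitotufeve
surface: guodikasitotufeve


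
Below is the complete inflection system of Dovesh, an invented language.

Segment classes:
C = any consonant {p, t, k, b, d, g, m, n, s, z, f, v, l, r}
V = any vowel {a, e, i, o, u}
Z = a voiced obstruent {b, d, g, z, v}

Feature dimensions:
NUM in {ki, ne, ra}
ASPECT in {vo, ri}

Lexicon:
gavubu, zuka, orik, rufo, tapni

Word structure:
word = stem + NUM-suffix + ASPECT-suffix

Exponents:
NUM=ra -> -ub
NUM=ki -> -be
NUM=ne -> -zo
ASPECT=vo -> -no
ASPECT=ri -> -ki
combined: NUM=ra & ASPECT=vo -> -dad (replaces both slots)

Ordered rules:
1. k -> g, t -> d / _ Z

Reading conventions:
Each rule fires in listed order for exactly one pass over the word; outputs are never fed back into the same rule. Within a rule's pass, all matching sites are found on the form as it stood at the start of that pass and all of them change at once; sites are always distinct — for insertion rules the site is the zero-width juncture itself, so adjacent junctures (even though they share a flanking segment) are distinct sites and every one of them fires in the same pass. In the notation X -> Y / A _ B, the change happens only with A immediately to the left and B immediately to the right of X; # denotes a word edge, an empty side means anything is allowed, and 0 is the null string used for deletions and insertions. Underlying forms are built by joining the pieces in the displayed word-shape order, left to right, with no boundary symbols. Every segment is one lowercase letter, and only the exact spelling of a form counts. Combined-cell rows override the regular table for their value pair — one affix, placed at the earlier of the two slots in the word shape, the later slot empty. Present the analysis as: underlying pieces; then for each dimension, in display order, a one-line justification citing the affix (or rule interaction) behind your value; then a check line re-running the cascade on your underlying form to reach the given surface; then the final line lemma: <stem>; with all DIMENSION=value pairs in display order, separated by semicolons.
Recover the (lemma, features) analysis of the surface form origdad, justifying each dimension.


underlying: orik-dad
NUM=ra - signalled by the combined affix row
ASPECT=vo - signalled by the combined affix row
check: orikdad -> origdad
lemma: orik; NUM=ra; ASPECT=vo


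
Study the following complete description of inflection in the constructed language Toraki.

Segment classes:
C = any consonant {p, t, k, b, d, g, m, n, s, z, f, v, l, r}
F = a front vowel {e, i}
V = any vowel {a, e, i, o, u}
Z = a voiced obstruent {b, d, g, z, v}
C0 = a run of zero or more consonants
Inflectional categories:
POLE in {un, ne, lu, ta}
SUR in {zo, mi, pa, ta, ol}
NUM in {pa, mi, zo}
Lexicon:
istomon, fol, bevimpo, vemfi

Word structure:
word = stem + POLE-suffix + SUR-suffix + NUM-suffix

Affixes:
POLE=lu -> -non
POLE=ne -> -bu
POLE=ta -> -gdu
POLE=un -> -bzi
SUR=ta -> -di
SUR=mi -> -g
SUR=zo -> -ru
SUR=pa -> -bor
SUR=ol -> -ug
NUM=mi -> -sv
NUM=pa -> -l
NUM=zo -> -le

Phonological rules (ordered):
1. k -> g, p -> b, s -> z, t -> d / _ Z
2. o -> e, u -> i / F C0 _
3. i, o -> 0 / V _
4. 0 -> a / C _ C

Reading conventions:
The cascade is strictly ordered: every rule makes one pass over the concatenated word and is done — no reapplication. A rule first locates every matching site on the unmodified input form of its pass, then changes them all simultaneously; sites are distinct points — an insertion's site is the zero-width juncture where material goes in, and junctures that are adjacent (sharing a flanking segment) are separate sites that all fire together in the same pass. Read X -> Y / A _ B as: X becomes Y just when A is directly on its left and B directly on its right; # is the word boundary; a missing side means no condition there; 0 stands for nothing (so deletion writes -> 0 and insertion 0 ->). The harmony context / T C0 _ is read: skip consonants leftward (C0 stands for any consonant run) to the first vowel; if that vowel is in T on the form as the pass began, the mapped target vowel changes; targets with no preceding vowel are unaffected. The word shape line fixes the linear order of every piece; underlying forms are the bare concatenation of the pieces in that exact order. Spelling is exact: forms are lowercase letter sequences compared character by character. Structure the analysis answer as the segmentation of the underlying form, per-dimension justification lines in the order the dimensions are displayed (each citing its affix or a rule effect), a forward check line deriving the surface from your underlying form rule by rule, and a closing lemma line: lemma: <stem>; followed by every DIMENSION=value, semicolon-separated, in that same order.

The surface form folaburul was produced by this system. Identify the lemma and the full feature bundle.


underlying: fol-bu-ru-l
POLE=ne - signalled by the affix -bu
SUR=zo - signalled by the affix -ru
NUM=pa - signalled by the affix -l
check: folburul -> folburul -> folburul -> folburul -> folaburul
lemma: fol; POLE=ne; SUR=zo; NUM=pa


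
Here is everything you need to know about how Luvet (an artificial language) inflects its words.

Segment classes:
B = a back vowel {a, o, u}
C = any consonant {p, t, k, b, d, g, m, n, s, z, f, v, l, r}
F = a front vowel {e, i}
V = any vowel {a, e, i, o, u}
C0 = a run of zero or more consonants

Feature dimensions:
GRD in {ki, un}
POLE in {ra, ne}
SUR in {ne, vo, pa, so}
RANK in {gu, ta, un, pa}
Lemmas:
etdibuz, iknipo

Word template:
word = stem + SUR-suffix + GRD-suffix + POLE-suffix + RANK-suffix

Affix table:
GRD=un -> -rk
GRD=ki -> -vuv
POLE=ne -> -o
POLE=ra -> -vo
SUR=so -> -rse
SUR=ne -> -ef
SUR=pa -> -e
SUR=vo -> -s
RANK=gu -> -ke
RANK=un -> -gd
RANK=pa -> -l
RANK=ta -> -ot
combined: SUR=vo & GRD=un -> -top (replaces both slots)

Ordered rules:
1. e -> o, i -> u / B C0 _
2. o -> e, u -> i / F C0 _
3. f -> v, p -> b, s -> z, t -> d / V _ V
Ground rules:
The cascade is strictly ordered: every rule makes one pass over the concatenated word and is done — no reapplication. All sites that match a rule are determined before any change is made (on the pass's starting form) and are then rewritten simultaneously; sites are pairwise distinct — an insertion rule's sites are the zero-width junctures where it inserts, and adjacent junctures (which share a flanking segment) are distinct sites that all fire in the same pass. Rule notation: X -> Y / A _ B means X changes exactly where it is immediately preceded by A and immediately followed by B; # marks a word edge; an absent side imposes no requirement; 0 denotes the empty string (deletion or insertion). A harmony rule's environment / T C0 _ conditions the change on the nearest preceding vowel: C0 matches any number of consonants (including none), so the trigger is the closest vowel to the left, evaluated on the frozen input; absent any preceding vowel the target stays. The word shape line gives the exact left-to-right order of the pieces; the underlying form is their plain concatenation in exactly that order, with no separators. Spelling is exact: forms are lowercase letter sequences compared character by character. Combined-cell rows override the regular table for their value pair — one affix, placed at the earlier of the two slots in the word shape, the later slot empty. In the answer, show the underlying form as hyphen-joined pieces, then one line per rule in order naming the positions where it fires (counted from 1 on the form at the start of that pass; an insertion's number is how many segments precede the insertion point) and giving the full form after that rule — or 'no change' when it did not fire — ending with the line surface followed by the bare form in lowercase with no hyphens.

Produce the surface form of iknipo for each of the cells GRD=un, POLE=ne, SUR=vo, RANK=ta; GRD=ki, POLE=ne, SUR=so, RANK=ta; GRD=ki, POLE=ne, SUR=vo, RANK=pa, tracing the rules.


cell GRD=un, POLE=ne, SUR=vo, RANK=ta:
underlying: iknipo-top-o-ot
1. e -> o, i -> u / B C0 _: no change
2. o -> e, u -> i / F C0 _: fires at position(s) 6: iknipetopoot
3. f -> v, p -> b, s -> z, t -> d / V _ V: fires at position(s) 5, 7, 9: iknibedoboot
surface: iknibedoboot

cell GRD=ki, POLE=ne, SUR=so, RANK=ta:
underlying: iknipo-rse-vuv-o-ot
1. e -> o, i -> u / B C0 _: fires at position(s) 9: ikniporsovuvoot
2. o -> e, u -> i / F C0 _: fires at position(s) 6: iknipersovuvoot
3. f -> v, p -> b, s -> z, t -> d / V _ V: fires at position(s) 5: iknibersovuvoot
surface: iknibersovuvoot

cell GRD=ki, POLE=ne, SUR=vo, RANK=pa:
underlying: iknipo-s-vuv-o-l
1. e -> o, i -> u / B C0 _: no change
2. o -> e, u -> i / F C0 _: fires at position(s) 6: iknipesvuvol
3. f -> v, p -> b, s -> z, t -> d / V _ V: fires at position(s) 5: iknibesvuvol
surface: iknibesvuvol


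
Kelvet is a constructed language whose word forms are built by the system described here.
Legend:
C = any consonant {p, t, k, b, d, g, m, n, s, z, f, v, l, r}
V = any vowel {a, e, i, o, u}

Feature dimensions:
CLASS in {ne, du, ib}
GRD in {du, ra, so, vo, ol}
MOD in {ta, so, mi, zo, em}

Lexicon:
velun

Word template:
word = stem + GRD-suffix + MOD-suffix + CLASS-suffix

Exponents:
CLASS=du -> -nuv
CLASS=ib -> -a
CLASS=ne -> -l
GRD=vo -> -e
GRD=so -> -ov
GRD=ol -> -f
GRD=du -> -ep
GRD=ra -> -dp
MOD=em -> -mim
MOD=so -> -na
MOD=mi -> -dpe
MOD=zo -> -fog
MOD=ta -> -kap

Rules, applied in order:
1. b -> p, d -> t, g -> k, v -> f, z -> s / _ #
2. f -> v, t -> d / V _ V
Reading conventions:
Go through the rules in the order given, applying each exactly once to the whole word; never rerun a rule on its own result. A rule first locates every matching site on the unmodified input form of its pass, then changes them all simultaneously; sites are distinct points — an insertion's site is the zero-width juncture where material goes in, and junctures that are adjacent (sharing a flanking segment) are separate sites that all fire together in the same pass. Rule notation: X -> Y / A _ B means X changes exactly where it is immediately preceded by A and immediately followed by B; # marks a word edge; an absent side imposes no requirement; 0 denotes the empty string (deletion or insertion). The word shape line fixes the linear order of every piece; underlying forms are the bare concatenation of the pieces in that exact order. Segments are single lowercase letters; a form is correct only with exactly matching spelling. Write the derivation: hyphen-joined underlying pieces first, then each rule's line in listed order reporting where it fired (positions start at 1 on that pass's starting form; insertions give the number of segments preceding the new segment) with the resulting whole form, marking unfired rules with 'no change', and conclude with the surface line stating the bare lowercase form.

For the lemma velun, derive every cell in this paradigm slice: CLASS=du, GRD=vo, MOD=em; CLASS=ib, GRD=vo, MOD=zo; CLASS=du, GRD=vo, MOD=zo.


cell CLASS=du, GRD=vo, MOD=em:
underlying: velun-e-mim-nuv
1. b -> p, d -> t, g -> k, v -> f, z -> s / _ #: fires at position(s) 12: velunemimnuf
2. f -> v, t -> d / V _ V: no change
surface: velunemimnuf

cell CLASS=ib, GRD=vo, MOD=zo:
underlying: velun-e-fog-a
1. b -> p, d -> t, g -> k, v -> f, z -> s / _ #: no change
2. f -> v, t -> d / V _ V: fires at position(s) 7: velunevoga
surface: velunevoga

cell CLASS=du, GRD=vo, MOD=zo:
underlying: velun-e-fog-nuv
1. b -> p, d -> t, g -> k, v -> f, z -> s / _ #: fires at position(s) 12: velunefognuf
2. f -> v, t -> d / V _ V: fires at position(s) 7: velunevognuf
surface: velunevognuf


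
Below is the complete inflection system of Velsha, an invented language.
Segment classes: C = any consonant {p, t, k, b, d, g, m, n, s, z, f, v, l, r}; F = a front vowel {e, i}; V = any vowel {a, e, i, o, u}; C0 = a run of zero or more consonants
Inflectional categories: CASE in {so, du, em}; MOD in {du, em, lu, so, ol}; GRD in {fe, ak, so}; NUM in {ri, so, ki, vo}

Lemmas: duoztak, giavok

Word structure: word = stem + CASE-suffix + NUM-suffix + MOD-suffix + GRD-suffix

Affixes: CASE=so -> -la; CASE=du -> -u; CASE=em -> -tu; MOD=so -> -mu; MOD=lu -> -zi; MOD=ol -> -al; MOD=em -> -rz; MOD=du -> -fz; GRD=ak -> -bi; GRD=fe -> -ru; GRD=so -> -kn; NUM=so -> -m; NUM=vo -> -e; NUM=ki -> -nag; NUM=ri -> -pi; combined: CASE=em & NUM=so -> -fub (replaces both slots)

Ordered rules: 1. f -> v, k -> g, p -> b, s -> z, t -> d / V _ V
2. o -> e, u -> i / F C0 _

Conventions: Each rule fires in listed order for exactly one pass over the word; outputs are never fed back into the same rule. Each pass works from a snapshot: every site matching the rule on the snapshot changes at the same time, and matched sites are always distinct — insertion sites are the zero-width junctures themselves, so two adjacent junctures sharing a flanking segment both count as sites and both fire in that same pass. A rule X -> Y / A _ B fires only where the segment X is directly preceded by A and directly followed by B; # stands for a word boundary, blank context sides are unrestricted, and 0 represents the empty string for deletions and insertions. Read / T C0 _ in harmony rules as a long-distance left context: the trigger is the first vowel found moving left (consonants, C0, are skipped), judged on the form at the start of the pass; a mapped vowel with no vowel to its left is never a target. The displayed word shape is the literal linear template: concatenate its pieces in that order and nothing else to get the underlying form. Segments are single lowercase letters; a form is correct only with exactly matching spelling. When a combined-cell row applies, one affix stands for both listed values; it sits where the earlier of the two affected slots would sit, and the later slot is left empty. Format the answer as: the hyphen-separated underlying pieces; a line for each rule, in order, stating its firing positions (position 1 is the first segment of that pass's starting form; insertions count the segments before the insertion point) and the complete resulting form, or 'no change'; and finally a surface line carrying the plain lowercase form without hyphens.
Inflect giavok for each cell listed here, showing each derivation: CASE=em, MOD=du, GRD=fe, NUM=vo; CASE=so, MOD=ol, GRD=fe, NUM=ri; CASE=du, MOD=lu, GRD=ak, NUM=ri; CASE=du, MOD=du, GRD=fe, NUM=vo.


cell CASE=em, MOD=du, GRD=fe, NUM=vo:
underlying: giavok-tu-e-fz-ru
1. f -> v, k -> g, p -> b, s -> z, t -> d / V _ V: no change
2. o -> e, u -> i / F C0 _: fires at position(s) 13: giavoktuefzri
surface: giavoktuefzri

cell CASE=so, MOD=ol, GRD=fe, NUM=ri:
underlying: giavok-la-pi-al-ru
1. f -> v, k -> g, p -> b, s -> z, t -> d / V _ V: fires at position(s) 9: giavoklabialru
2. o -> e, u -> i / F C0 _: no change
surface: giavoklabialru

cell CASE=du, MOD=lu, GRD=ak, NUM=ri:
underlying: giavok-u-pi-zi-bi
1. f -> v, k -> g, p -> b, s -> z, t -> d / V _ V: fires at position(s) 6, 8: giavogubizibi
2. o -> e, u -> i / F C0 _: no change
surface: giavogubizibi

cell CASE=du, MOD=du, GRD=fe, NUM=vo:
underlying: giavok-u-e-fz-ru
1. f -> v, k -> g, p -> b, s -> z, t -> d / V _ V: fires at position(s) 6: giavoguefzru
2. o -> e, u -> i / F C0 _: fires at position(s) 12: giavoguefzri
surface: giavoguefzri


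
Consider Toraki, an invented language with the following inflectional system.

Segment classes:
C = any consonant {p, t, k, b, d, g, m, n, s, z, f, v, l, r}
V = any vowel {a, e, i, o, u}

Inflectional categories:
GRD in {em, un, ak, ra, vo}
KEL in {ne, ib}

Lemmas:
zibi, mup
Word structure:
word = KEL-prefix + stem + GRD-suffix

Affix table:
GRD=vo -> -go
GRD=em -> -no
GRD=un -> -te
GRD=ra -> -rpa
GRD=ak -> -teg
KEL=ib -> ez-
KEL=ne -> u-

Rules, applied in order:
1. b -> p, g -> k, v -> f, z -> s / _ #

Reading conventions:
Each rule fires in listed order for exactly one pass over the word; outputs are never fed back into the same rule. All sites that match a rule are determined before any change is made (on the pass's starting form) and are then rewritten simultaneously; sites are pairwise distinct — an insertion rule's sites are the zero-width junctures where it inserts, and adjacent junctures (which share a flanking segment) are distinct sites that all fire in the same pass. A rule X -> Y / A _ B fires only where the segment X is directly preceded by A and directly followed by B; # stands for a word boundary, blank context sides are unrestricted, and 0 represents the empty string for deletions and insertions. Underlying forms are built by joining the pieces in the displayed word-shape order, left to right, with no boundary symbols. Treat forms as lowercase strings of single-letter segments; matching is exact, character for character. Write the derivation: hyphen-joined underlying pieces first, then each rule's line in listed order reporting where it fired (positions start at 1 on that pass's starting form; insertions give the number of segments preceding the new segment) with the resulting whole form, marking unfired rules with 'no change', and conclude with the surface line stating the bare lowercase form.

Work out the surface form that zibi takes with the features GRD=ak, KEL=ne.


underlying: u-zibi-teg
1. b -> p, g -> k, v -> f, z -> s / _ #: fires at position(s) 8: uzibitek
surface: uzibitek


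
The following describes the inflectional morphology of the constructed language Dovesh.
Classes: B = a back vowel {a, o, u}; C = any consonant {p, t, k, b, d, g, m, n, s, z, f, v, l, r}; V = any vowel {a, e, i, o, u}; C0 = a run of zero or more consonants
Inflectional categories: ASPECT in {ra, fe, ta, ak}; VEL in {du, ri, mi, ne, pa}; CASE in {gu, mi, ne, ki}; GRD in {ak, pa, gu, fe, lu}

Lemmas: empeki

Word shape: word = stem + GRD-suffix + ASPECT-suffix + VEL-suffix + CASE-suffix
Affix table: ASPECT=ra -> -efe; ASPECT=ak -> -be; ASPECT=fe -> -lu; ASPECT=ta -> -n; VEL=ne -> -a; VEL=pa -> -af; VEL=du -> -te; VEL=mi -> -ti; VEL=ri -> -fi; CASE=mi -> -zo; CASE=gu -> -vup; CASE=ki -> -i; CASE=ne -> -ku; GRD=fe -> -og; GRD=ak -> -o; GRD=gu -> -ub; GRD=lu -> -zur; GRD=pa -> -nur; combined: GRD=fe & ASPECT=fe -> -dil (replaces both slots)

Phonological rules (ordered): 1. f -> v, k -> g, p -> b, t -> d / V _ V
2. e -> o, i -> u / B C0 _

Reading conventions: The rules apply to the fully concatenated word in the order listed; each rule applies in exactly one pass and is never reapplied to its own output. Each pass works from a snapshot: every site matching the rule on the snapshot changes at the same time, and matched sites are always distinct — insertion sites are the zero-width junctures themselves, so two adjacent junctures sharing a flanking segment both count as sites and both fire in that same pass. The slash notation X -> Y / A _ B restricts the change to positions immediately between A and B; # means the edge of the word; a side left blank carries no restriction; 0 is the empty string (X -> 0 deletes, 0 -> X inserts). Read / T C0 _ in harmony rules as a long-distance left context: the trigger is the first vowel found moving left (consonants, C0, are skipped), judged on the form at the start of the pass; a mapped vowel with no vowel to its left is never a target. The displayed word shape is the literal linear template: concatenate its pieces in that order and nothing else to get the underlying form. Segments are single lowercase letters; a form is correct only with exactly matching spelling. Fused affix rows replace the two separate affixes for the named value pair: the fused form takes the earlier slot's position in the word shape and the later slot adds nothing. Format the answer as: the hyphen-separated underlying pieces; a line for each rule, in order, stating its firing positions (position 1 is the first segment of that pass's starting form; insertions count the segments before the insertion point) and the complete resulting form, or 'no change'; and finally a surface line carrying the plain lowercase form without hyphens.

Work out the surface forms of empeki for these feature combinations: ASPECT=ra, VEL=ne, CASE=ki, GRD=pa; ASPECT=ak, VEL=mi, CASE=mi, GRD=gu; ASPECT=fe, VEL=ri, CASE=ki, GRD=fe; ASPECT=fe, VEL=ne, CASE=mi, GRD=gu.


cell ASPECT=ra, VEL=ne, CASE=ki, GRD=pa:
underlying: empeki-nur-efe-a-i
1. f -> v, k -> g, p -> b, t -> d / V _ V: fires at position(s) 5, 11: empeginureveai
2. e -> o, i -> u / B C0 _: fires at position(s) 10, 14: empeginuroveau
surface: empeginuroveau

cell ASPECT=ak, VEL=mi, CASE=mi, GRD=gu:
underlying: empeki-ub-be-ti-zo
1. f -> v, k -> g, p -> b, t -> d / V _ V: fires at position(s) 5, 11: empegiubbedizo
2. e -> o, i -> u / B C0 _: fires at position(s) 10: empegiubbodizo
surface: empegiubbodizo

cell ASPECT=fe, VEL=ri, CASE=ki, GRD=fe:
underlying: empeki-dil-fi-i
1. f -> v, k -> g, p -> b, t -> d / V _ V: fires at position(s) 5: empegidilfii
2. e -> o, i -> u / B C0 _: no change
surface: empegidilfii

cell ASPECT=fe, VEL=ne, CASE=mi, GRD=gu:
underlying: empeki-ub-lu-a-zo
1. f -> v, k -> g, p -> b, t -> d / V _ V: fires at position(s) 5: empegiubluazo
2. e -> o, i -> u / B C0 _: no change
surface: empegiubluazo


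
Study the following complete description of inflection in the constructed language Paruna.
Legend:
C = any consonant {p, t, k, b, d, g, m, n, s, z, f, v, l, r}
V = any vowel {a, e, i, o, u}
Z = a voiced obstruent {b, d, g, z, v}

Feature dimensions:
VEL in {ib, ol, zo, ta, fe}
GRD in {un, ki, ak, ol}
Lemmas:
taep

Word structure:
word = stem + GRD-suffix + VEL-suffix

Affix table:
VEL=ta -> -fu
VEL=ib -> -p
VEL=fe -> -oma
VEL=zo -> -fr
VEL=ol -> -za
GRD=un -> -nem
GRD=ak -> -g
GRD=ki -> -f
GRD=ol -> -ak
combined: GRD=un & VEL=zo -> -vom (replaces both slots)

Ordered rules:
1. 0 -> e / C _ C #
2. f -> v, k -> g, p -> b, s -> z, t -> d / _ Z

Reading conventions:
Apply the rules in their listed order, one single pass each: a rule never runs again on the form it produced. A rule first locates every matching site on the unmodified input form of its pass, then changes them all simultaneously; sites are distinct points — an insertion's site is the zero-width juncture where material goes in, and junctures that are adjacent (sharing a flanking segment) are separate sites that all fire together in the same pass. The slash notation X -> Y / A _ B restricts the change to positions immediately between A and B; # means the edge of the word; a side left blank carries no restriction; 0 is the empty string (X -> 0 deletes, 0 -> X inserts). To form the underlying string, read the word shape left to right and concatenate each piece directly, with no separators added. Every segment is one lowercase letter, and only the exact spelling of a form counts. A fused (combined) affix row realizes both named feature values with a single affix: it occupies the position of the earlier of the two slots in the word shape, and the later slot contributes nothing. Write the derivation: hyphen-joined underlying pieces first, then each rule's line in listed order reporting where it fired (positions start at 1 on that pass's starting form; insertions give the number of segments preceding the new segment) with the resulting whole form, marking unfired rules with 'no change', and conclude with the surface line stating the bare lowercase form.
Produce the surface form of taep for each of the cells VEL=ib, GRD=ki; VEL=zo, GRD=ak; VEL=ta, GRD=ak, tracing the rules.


cell VEL=ib, GRD=ki:
underlying: taep-f-p
1. 0 -> e / C _ C #: inserts after position(s) 5: taepfep
2. f -> v, k -> g, p -> b, s -> z, t -> d / _ Z: no change
surface: taepfep

cell VEL=zo, GRD=ak:
underlying: taep-g-fr
1. 0 -> e / C _ C #: inserts after position(s) 6: taepgfer
2. f -> v, k -> g, p -> b, s -> z, t -> d / _ Z: fires at position(s) 4: taebgfer
surface: taebgfer

cell VEL=ta, GRD=ak:
underlying: taep-g-fu
1. 0 -> e / C _ C #: no change
2. f -> v, k -> g, p -> b, s -> z, t -> d / _ Z: fires at position(s) 4: taebgfu
surface: taebgfu


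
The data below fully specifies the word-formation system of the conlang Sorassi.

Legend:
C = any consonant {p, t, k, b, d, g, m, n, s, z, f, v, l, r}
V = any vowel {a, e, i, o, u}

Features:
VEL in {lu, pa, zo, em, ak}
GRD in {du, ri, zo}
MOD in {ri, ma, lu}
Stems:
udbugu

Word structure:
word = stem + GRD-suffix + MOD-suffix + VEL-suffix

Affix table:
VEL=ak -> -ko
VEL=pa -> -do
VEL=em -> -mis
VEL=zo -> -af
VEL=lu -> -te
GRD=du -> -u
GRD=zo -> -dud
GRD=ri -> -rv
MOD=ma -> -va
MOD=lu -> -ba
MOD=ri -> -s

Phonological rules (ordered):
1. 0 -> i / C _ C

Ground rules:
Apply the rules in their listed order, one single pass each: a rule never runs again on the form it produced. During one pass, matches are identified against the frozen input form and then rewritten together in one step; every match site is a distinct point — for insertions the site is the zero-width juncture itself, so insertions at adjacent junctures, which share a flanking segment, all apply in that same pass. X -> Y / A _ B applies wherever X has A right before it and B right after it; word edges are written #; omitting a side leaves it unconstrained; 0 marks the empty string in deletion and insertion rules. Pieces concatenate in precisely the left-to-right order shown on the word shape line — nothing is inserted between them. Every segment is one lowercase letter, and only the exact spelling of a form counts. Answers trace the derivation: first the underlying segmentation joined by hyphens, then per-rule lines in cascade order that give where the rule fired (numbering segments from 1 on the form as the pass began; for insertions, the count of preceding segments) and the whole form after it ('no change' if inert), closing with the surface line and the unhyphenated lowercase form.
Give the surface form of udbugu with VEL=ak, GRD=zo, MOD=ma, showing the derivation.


underlying: udbugu-dud-va-ko
1. 0 -> i / C _ C: inserts after position(s) 2, 9: udibugududivako
surface: udibugududivako


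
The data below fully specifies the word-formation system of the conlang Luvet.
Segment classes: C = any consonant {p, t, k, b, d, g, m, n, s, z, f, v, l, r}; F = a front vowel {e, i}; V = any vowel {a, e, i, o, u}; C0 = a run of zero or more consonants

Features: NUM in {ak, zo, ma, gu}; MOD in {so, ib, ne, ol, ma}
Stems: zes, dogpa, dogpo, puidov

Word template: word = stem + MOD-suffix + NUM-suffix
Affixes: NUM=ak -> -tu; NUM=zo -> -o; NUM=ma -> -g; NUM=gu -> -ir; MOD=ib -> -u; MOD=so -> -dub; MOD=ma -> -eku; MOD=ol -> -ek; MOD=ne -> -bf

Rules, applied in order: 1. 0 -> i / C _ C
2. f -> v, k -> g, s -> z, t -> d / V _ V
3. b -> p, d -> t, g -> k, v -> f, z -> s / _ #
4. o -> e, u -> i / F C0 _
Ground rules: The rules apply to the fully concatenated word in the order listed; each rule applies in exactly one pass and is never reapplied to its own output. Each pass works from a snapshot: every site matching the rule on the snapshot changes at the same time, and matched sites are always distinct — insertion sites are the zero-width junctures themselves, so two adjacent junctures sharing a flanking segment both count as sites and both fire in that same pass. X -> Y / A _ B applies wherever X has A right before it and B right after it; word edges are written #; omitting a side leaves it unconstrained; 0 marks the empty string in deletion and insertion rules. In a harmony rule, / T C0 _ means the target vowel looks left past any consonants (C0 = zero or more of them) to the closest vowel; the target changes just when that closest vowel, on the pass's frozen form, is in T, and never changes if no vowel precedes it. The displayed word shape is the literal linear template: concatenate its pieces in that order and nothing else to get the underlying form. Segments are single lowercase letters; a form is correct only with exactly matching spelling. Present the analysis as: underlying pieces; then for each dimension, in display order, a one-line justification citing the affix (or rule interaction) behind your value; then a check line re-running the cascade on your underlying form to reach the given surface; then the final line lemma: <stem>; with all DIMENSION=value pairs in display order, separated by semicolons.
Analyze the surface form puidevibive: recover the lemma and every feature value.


underlying: puidov-bf-o
NUM=zo - signalled by the affix -o
MOD=ne - signalled by the affix -bf
check: puidovbfo -> puidovibifo -> puidovibivo -> puidovibivo -> puidevibive
lemma: puidov; NUM=zo; MOD=ne


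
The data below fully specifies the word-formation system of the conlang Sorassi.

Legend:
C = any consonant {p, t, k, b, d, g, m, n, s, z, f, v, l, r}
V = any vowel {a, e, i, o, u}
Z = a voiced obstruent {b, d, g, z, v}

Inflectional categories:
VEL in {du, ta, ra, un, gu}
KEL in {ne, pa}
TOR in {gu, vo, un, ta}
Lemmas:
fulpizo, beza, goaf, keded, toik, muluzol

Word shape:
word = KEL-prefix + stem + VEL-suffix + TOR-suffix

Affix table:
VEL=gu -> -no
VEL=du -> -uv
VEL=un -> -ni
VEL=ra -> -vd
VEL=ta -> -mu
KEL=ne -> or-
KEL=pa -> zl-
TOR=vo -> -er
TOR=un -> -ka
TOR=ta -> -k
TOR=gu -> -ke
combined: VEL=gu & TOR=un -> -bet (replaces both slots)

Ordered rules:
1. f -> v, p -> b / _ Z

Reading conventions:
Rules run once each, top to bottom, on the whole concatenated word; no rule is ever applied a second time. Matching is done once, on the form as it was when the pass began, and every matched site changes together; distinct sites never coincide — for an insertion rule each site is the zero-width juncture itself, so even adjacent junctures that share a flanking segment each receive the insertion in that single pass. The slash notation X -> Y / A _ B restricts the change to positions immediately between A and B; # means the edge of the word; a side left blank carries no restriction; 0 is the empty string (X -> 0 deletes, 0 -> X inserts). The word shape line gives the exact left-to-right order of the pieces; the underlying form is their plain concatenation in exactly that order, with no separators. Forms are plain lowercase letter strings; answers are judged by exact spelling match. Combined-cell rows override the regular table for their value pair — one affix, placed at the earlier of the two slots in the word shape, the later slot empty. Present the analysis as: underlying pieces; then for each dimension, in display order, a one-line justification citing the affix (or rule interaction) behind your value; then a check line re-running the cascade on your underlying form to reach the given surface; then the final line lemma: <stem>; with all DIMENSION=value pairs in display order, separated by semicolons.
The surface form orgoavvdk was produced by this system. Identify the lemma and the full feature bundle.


underlying: or-goaf-vd-k
VEL=ra - signalled by the affix -vd
KEL=ne - signalled by the affix or-
TOR=ta - signalled by the affix -k
check: orgoafvdk -> orgoavvdk
lemma: goaf; VEL=ra; KEL=ne; TOR=ta


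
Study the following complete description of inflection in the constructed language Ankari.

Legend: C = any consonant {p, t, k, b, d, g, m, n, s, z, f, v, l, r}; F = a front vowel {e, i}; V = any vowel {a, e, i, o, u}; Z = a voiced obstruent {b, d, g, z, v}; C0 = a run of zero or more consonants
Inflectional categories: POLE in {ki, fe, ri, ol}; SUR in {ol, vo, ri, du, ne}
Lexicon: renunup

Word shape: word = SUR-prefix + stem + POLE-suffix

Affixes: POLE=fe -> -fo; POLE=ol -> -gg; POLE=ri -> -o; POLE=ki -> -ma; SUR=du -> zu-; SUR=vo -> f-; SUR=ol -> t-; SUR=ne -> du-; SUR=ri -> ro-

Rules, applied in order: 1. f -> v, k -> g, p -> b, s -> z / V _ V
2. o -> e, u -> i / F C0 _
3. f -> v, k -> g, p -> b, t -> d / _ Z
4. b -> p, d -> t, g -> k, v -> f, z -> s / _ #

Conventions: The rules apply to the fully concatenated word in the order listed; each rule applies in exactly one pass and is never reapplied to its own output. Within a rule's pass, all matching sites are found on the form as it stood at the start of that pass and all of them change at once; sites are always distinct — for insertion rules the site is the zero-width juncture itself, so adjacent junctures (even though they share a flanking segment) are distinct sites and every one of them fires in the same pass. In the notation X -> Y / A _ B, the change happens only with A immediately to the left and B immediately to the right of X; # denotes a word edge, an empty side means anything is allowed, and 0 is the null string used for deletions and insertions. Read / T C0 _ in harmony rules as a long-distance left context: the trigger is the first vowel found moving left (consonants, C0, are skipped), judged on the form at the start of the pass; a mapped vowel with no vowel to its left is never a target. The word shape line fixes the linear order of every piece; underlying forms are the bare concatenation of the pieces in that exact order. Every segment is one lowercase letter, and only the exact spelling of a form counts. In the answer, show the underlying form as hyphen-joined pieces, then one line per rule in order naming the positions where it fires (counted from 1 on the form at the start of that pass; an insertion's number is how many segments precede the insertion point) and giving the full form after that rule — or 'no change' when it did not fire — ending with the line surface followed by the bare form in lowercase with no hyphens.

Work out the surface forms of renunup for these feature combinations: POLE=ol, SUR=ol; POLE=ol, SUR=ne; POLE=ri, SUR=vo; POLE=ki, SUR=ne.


cell POLE=ol, SUR=ol:
underlying: t-renunup-gg
1. f -> v, k -> g, p -> b, s -> z / V _ V: no change
2. o -> e, u -> i / F C0 _: fires at position(s) 5: treninupgg
3. f -> v, k -> g, p -> b, t -> d / _ Z: fires at position(s) 8: treninubgg
4. b -> p, d -> t, g -> k, v -> f, z -> s / _ #: fires at position(s) 10: treninubgk
surface: treninubgk

cell POLE=ol, SUR=ne:
underlying: du-renunup-gg
1. f -> v, k -> g, p -> b, s -> z / V _ V: no change
2. o -> e, u -> i / F C0 _: fires at position(s) 6: dureninupgg
3. f -> v, k -> g, p -> b, t -> d / _ Z: fires at position(s) 9: dureninubgg
4. b -> p, d -> t, g -> k, v -> f, z -> s / _ #: fires at position(s) 11: dureninubgk
surface: dureninubgk

cell POLE=ri, SUR=vo:
underlying: f-renunup-o
1. f -> v, k -> g, p -> b, s -> z / V _ V: fires at position(s) 8: frenunubo
2. o -> e, u -> i / F C0 _: fires at position(s) 5: freninubo
3. f -> v, k -> g, p -> b, t -> d / _ Z: no change
4. b -> p, d -> t, g -> k, v -> f, z -> s / _ #: no change
surface: freninubo

cell POLE=ki, SUR=ne:
underlying: du-renunup-ma
1. f -> v, k -> g, p -> b, s -> z / V _ V: no change
2. o -> e, u -> i / F C0 _: fires at position(s) 6: dureninupma
3. f -> v, k -> g, p -> b, t -> d / _ Z: no change
4. b -> p, d -> t, g -> k, v -> f, z -> s / _ #: no change
surface: dureninupma


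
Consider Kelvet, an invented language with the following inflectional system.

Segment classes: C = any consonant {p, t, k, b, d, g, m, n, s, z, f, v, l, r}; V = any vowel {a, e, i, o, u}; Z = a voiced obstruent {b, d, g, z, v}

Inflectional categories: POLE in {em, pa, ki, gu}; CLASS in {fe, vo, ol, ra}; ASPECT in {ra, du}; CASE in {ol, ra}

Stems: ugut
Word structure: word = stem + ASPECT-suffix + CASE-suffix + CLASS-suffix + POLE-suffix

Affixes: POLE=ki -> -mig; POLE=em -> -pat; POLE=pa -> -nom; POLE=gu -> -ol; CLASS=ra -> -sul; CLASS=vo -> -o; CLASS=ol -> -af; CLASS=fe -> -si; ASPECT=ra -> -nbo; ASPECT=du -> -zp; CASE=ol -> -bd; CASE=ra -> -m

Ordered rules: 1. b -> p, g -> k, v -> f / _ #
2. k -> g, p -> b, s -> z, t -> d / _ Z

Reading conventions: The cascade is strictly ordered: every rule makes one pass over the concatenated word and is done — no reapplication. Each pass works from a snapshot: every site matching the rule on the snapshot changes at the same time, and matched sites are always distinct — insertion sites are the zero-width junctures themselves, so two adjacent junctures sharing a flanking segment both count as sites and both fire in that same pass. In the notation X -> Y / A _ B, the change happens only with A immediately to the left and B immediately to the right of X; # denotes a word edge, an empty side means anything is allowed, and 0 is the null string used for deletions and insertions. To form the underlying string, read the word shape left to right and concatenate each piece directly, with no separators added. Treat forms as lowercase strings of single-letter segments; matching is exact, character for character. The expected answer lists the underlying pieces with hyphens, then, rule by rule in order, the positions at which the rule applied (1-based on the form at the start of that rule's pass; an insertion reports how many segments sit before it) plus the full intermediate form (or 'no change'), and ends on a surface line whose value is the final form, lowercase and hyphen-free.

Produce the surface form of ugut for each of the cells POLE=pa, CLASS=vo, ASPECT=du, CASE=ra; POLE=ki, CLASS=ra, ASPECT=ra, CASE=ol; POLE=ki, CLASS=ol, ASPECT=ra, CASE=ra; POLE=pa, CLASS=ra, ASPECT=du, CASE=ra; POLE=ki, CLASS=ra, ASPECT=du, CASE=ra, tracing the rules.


cell POLE=pa, CLASS=vo, ASPECT=du, CASE=ra:
underlying: ugut-zp-m-o-nom
1. b -> p, g -> k, v -> f / _ #: no change
2. k -> g, p -> b, s -> z, t -> d / _ Z: fires at position(s) 4: ugudzpmonom
surface: ugudzpmonom

cell POLE=ki, CLASS=ra, ASPECT=ra, CASE=ol:
underlying: ugut-nbo-bd-sul-mig
1. b -> p, g -> k, v -> f / _ #: fires at position(s) 15: ugutnbobdsulmik
2. k -> g, p -> b, s -> z, t -> d / _ Z: no change
surface: ugutnbobdsulmik

cell POLE=ki, CLASS=ol, ASPECT=ra, CASE=ra:
underlying: ugut-nbo-m-af-mig
1. b -> p, g -> k, v -> f / _ #: fires at position(s) 13: ugutnbomafmik
2. k -> g, p -> b, s -> z, t -> d / _ Z: no change
surface: ugutnbomafmik

cell POLE=pa, CLASS=ra, ASPECT=du, CASE=ra:
underlying: ugut-zp-m-sul-nom
1. b -> p, g -> k, v -> f / _ #: no change
2. k -> g, p -> b, s -> z, t -> d / _ Z: fires at position(s) 4: ugudzpmsulnom
surface: ugudzpmsulnom

cell POLE=ki, CLASS=ra, ASPECT=du, CASE=ra:
underlying: ugut-zp-m-sul-mig
1. b -> p, g -> k, v -> f / _ #: fires at position(s) 13: ugutzpmsulmik
2. k -> g, p -> b, s -> z, t -> d / _ Z: fires at position(s) 4: ugudzpmsulmik
surface: ugudzpmsulmik


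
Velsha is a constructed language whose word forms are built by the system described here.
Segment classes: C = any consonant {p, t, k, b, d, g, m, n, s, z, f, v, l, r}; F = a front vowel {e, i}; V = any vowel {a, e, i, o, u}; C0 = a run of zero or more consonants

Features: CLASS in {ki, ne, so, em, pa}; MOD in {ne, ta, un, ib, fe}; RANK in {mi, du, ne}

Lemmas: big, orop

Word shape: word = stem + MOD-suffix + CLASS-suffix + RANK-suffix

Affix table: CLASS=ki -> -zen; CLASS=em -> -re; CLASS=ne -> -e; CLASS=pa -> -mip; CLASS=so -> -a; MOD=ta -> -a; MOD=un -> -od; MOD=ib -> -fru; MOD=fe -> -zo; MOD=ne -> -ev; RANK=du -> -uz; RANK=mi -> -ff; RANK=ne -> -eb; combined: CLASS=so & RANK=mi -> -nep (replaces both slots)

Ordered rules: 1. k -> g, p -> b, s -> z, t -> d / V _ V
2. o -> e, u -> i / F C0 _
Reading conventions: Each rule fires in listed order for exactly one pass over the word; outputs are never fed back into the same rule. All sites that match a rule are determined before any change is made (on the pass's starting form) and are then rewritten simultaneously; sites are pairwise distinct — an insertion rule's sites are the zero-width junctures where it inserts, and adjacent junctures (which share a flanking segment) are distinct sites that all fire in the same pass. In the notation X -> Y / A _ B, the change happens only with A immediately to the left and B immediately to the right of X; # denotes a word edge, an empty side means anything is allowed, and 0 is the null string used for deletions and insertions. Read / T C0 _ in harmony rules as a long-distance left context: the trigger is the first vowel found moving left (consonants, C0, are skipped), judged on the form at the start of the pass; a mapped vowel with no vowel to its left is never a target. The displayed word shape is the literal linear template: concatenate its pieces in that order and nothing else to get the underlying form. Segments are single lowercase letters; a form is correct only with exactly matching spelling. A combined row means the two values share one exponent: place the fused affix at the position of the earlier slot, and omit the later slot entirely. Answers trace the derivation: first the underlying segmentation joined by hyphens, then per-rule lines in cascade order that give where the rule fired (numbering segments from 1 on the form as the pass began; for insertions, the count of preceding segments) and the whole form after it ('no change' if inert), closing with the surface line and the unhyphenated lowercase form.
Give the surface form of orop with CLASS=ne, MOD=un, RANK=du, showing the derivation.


underlying: orop-od-e-uz
1. k -> g, p -> b, s -> z, t -> d / V _ V: fires at position(s) 4: orobodeuz
2. o -> e, u -> i / F C0 _: fires at position(s) 8: orobodeiz
surface: orobodeiz
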